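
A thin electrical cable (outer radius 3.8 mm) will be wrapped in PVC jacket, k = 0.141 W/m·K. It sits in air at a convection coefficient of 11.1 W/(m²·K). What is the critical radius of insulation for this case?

r_cr ≈ 12.7 mm

For a cylinder r_cr = k/h = 0.141/11.1
r_cr = 12.7 mm; since the bare radius (3.8 mm) is below r_cr, adding a thin layer of insulation will *increase* heat loss.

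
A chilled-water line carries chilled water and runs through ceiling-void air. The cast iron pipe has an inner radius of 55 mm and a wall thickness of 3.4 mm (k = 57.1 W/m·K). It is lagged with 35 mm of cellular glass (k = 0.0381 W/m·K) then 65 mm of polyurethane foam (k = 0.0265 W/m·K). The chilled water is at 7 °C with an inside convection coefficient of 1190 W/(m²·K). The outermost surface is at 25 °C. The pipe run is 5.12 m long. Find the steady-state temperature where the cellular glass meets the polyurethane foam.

T ≈ 13.9 °C

For a radial system each layer contributes R = ln(r_out/r_in)/(2πkL); films add R = 1/(hA).
R_inner film = 1/(h_i·2πr₁L) = 1/(1190×2π×0.055×5.12) = 4.749×10^-4 K/W
R_cast iron pipe wall = ln(58.4/55)/(2π×57.1×5.12) = 3.265×10^-5 K/W
R_cellular glass = ln(93.4/58.4)/(2π×0.0381×5.12) = 0.3831 K/W
R_polyurethane foam = ln(158.4/93.4)/(2π×0.0265×5.12) = 0.6196 K/W
R_total = 1.003 K/W
Q = ΔT/R_total = 18/1.003
Q = 17.9 W
T_interface = T_inner + Q·ΣR(inner→interface) = 7 + 17.9×0.3836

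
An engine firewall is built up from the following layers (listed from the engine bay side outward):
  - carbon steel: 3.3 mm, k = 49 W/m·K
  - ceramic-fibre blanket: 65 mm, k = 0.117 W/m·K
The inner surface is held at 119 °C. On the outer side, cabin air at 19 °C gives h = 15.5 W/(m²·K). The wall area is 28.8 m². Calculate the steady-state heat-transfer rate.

Q ≈ 4640 W

Series thermal resistances:
R_carbon steel = L/(kA) = 0.0033/(49×28.8) = 2.338×10^-6 K/W
R_ceramic-fibre blanket = L/(kA) = 0.065/(0.117×28.8) = 0.01929 K/W
R_outer film = 1/(h_o·A) = 1/(15.5×28.8) = 0.00224 K/W
R_total = 0.02153 K/W
Q = ΔT / R_total = 100 / 0.02153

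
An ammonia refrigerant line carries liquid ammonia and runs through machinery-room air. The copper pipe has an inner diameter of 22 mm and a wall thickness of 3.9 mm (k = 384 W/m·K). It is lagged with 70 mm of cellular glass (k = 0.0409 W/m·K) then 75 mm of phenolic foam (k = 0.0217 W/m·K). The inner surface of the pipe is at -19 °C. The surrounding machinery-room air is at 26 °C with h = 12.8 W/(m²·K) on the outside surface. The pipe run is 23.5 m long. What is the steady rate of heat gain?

Cylindrical conduction, so R = ln(r₂/r₁)/(2πkL) per layer, in series:
R_copper pipe wall = ln(14.9/11)/(2π×384×23.5) = 5.352×10^-6 K/W
R_cellular glass = ln(84.9/14.9)/(2π×0.0409×23.5) = 0.2881 K/W
R_phenolic foam = ln(159.9/84.9)/(2π×0.0217×23.5) = 0.1976 K/W
R_outer film = 1/(h_o·2πr_oL) = 1/(12.8×2π×0.1599×23.5) = 0.003309 K/W
R_total = 0.489 K/W
Q = ΔT/R_total = 45/0.489

Q ≈ 92 W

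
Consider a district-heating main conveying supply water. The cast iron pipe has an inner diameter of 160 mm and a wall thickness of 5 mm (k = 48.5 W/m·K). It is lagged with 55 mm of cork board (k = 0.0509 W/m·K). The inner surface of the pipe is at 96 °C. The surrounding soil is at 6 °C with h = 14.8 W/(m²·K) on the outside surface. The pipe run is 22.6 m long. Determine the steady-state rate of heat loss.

Radial resistances (cylindrical: R_cond = ln(r_o/r_i)/(2πkL), R_conv = 1/(h·2πrL)):
R_cast iron pipe wall = ln(85/80)/(2π×48.5×22.6) = 8.803×10^-6 K/W
R_cork board = ln(140/85)/(2π×0.0509×22.6) = 0.06904 K/W
R_outer film = 1/(h_o·2πr_oL) = 1/(14.8×2π×0.14×22.6) = 0.003399 K/W
R_total = 0.07245 K/W
Q = ΔT/R_total = 90/0.07245

Q ≈ 1240 W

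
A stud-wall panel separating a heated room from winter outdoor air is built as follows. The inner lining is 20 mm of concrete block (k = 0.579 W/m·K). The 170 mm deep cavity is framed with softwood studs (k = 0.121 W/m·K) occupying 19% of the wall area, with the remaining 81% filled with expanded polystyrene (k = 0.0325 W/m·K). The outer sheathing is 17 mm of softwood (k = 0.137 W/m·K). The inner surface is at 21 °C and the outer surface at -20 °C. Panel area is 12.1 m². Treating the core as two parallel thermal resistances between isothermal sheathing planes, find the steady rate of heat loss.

Sheathing layers in series; stud and cavity paths in parallel between them.
R_inner = 0.02/(0.579×12.1) = 0.002855 K/W
R_stud  = 0.17/(0.121×0.19×12.1) = 0.6111 K/W
R_cav   = 0.17/(0.0325×0.81×12.1) = 0.5337 K/W
1/R_core = 1/R_stud + 1/R_cav → R_core = 0.2849 K/W
R_outer = 0.017/(0.137×12.1) = 0.01026 K/W
R_total = 0.298 K/W
Q = ΔT/R_total = 41/0.298

Q ≈ 138 W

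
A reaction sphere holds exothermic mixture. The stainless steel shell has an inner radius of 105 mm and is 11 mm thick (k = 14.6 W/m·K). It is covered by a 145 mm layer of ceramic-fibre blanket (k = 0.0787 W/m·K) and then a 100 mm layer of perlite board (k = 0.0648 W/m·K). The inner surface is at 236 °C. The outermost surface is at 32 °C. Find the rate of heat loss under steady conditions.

Spherical conduction: R = (1/r_in − 1/r_out)/(4πk) per layer; series-sum.
R_stainless steel shell = (1/0.105 − 1/0.116)/(4π×14.6) = 0.004922 K/W
R_ceramic-fibre blanket = (1/0.116 − 1/0.261)/(4π×0.0787) = 4.843 K/W
R_perlite board = (1/0.261 − 1/0.361)/(4π×0.0648) = 1.303 K/W
R_total = 6.151 K/W
Q = ΔT/R_total = 204/6.151

Q ≈ 33.2 W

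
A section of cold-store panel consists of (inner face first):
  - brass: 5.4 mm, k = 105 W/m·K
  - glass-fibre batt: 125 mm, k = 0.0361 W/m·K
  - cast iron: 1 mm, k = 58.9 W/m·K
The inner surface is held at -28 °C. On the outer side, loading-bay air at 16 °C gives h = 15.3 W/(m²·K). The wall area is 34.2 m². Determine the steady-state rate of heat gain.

Q ≈ 427 W

Treating each layer as a thermal resistance in series:
R_brass = L/(kA) = 0.0054/(105×34.2) = 1.504×10^-6 K/W
R_glass-fibre batt = L/(kA) = 0.125/(0.0361×34.2) = 0.1012 K/W
R_cast iron = L/(kA) = 0.001/(58.9×34.2) = 4.964×10^-7 K/W
R_outer film = 1/(h_o·A) = 1/(15.3×34.2) = 0.001911 K/W
R_total = 0.1032 K/W
Q = ΔT / R_total = 44 / 0.1032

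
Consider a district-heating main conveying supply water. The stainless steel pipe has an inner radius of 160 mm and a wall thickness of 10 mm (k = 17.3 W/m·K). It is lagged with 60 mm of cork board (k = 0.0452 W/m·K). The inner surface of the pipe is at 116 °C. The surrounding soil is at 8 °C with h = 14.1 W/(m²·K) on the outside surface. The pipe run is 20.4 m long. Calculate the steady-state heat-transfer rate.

Q ≈ 1980 W

Treating each annulus and film as a series resistance:
R_stainless steel pipe wall = ln(170/160)/(2π×17.3×20.4) = 2.734×10^-5 K/W
R_cork board = ln(230/170)/(2π×0.0452×20.4) = 0.05217 K/W
R_outer film = 1/(h_o·2πr_oL) = 1/(14.1×2π×0.23×20.4) = 0.002406 K/W
R_total = 0.05461 K/W
Q = ΔT/R_total = 108/0.05461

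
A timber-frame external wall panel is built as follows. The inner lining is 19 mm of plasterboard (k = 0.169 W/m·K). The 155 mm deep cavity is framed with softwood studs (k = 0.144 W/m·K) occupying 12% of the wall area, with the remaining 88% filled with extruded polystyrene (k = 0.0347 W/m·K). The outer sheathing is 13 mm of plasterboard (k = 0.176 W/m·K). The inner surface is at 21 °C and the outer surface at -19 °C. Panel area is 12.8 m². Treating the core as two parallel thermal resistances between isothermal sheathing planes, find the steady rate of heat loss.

Sheathing layers in series; stud and cavity paths in parallel between them.
R_inner = 0.019/(0.169×12.8) = 0.008783 K/W
R_stud  = 0.155/(0.144×0.12×12.8) = 0.7008 K/W
R_cav   = 0.155/(0.0347×0.88×12.8) = 0.3966 K/W
1/R_core = 1/R_stud + 1/R_cav → R_core = 0.2532 K/W
R_outer = 0.013/(0.176×12.8) = 0.005771 K/W
R_total = 0.2678 K/W
Q = ΔT/R_total = 40/0.2678

Q ≈ 149 W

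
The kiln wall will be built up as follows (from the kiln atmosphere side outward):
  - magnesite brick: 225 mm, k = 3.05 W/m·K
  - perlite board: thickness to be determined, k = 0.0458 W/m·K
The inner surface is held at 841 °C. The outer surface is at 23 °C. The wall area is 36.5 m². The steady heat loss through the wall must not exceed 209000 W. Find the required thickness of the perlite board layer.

L ≈ 3.16 mm

Thermal resistances in series:
R_magnesite brick = L/(kA) = 0.225/(3.05×36.5) = 0.002021 K/W
Sum of the known resistances R_other = 0.002021 K/W
Required total resistance R_tot = ΔT/Q_allow = 818/209000 = 0.003914 K/W
R_perlite board = R_tot − R_other = 0.001893 K/W
L = R·k·A = 0.001893×0.0458×36.5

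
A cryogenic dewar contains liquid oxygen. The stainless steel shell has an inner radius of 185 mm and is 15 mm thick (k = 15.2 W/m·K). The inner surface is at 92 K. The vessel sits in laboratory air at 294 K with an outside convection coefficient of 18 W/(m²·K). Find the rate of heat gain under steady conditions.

Q ≈ 1790 W

For a spherical shell R = (1/r₁ − 1/r₂)/(4πk); film R = 1/(h·4πr²). In series:
R_stainless steel shell = (1/0.185 − 1/0.2)/(4π×15.2) = 0.002122 K/W
R_outer film = 1/(h·4πr_o²) = 1/(18×4π×0.2²) = 0.1105 K/W
R_total = 0.1126 K/W
Q = ΔT/R_total = 202/0.1126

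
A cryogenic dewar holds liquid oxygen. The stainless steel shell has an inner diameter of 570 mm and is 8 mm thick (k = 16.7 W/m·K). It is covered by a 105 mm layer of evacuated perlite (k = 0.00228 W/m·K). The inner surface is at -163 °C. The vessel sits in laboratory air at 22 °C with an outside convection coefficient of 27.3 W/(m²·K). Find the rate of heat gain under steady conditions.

Each spherical layer contributes R = (1/r_i − 1/r_o)/(4πk):
R_stainless steel shell = (1/0.285 − 1/0.293)/(4π×16.7) = 4.565×10^-4 K/W
R_evacuated perlite = (1/0.293 − 1/0.398)/(4π×0.00228) = 31.43 K/W
R_outer film = 1/(h·4πr_o²) = 1/(27.3×4π×0.398²) = 0.0184 K/W
R_total = 31.45 K/W
Q = ΔT/R_total = 185/31.45

Q ≈ 5.88 W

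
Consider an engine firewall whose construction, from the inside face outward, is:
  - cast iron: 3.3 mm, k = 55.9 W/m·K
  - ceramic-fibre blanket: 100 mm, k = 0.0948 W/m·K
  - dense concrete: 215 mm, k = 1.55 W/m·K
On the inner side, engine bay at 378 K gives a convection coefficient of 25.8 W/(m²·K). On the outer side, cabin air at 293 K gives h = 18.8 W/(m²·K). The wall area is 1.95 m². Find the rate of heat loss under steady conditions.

Q ≈ 129 W

Thermal resistances in series:
R_inner film = 1/(h_i·A) = 1/(25.8×1.95) = 0.01988 K/W
R_cast iron = L/(kA) = 0.0033/(55.9×1.95) = 3.027×10^-5 K/W
R_ceramic-fibre blanket = L/(kA) = 0.1/(0.0948×1.95) = 0.5409 K/W
R_dense concrete = L/(kA) = 0.215/(1.55×1.95) = 0.07113 K/W
R_outer film = 1/(h_o·A) = 1/(18.8×1.95) = 0.02728 K/W
R_total = 0.6593 K/W
Q = ΔT / R_total = 85 / 0.6593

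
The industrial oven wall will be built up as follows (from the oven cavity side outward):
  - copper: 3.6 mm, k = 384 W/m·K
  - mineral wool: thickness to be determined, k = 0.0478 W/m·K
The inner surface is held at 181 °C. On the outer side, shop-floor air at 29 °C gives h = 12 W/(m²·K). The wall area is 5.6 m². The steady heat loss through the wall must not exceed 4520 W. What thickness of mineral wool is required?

L ≈ 5.02 mm

Model the wall as resistances in series:
R_copper = L/(kA) = 0.0036/(384×5.6) = 1.674×10^-6 K/W
R_outer film = 1/(h_o·A) = 1/(12×5.6) = 0.01488 K/W
Sum of the known resistances R_other = 0.01488 K/W
Required total resistance R_tot = ΔT/Q_allow = 152/4520 = 0.03363 K/W
R_mineral wool = R_tot − R_other = 0.01875 K/W
L = R·k·A = 0.01875×0.0478×5.6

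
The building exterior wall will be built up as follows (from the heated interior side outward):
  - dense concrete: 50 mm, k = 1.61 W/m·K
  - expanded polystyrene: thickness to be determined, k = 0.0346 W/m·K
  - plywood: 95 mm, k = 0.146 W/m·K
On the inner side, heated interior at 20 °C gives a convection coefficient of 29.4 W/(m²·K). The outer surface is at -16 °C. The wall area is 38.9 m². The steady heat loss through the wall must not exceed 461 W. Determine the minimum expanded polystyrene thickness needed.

Series thermal resistances:
R_inner film = 1/(h_i·A) = 1/(29.4×38.9) = 8.744×10^-4 K/W
R_dense concrete = L/(kA) = 0.05/(1.61×38.9) = 7.984×10^-4 K/W
R_plywood = L/(kA) = 0.095/(0.146×38.9) = 0.01673 K/W
Sum of the known resistances R_other = 0.0184 K/W
Required total resistance R_tot = ΔT/Q_allow = 36/461 = 0.07809 K/W
R_expanded polystyrene = R_tot − R_other = 0.05969 K/W
L = R·k·A = 0.05969×0.0346×38.9

L ≈ 80.3 mm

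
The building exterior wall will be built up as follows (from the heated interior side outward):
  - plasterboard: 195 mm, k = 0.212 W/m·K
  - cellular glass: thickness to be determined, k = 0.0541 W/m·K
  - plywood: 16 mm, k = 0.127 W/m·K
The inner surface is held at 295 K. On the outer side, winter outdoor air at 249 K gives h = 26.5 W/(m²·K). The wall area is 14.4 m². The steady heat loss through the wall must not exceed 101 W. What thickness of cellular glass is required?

Model the wall as resistances in series:
R_plasterboard = L/(kA) = 0.195/(0.212×14.4) = 0.06388 K/W
R_plywood = L/(kA) = 0.016/(0.127×14.4) = 0.008749 K/W
R_outer film = 1/(h_o·A) = 1/(26.5×14.4) = 0.002621 K/W
Sum of the known resistances R_other = 0.07525 K/W
Required total resistance R_tot = ΔT/Q_allow = 46/101 = 0.4554 K/W
R_cellular glass = R_tot − R_other = 0.3802 K/W
L = R·k·A = 0.3802×0.0541×14.4

L ≈ 296 mm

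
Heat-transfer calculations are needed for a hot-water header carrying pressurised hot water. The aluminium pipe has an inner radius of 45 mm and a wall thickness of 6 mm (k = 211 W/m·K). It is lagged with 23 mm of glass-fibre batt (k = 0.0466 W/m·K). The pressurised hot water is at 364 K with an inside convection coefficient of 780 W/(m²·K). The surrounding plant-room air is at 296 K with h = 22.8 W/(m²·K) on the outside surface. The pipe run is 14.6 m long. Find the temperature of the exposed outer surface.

For a radial system each layer contributes R = ln(r_out/r_in)/(2πkL); films add R = 1/(hA).
R_inner film = 1/(h_i·2πr₁L) = 1/(780×2π×0.045×14.6) = 3.106×10^-4 K/W
R_aluminium pipe wall = ln(51/45)/(2π×211×14.6) = 6.466×10^-6 K/W
R_glass-fibre batt = ln(74/51)/(2π×0.0466×14.6) = 0.08708 K/W
R_outer film = 1/(h_o·2πr_oL) = 1/(22.8×2π×0.074×14.6) = 0.006461 K/W
R_total = 0.09386 K/W
Q = ΔT/R_total = 68/0.09386
Q = 725 W
T_interface = T_inner − Q·ΣR(inner→interface) = 364 − 725×0.08739

T ≈ 301 K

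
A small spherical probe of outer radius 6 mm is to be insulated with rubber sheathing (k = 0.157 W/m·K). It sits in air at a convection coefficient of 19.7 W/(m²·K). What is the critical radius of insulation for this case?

For a sphere r_cr = 2k/h = 2×0.157/19.7
r_cr = 15.9 mm; since the bare radius (6 mm) is below r_cr, adding a thin layer of insulation will *increase* heat loss.

r_cr ≈ 15.9 mm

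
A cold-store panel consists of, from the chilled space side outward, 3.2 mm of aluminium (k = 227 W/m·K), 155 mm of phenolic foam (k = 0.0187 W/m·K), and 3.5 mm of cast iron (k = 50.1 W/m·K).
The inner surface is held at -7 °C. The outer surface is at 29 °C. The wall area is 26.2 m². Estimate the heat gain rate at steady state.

Thermal resistances in series:
R_aluminium = L/(kA) = 0.0032/(227×26.2) = 5.381×10^-7 K/W
R_phenolic foam = L/(kA) = 0.155/(0.0187×26.2) = 0.3164 K/W
R_cast iron = L/(kA) = 0.0035/(50.1×26.2) = 2.666×10^-6 K/W
R_total = 0.3164 K/W
Q = ΔT / R_total = 36 / 0.3164

Q ≈ 114 W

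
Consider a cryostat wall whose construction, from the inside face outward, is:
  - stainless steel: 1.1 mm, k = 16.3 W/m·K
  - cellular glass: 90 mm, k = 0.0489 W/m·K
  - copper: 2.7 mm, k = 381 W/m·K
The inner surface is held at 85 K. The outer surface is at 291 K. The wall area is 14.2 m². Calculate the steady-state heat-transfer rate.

Q ≈ 1590 W

Series thermal resistances:
R_stainless steel = L/(kA) = 0.0011/(16.3×14.2) = 4.752×10^-6 K/W
R_cellular glass = L/(kA) = 0.09/(0.0489×14.2) = 0.1296 K/W
R_copper = L/(kA) = 0.0027/(381×14.2) = 4.991×10^-7 K/W
R_total = 0.1296 K/W
Q = ΔT / R_total = 206 / 0.1296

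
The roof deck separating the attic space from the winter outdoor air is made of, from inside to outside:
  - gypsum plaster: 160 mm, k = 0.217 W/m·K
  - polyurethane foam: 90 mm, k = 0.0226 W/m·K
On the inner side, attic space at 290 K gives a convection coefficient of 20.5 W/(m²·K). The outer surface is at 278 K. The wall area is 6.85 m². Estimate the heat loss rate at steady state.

Q ≈ 17.2 W

Treating each layer as a thermal resistance in series:
R_inner film = 1/(h_i·A) = 1/(20.5×6.85) = 0.007121 K/W
R_gypsum plaster = L/(kA) = 0.16/(0.217×6.85) = 0.1076 K/W
R_polyurethane foam = L/(kA) = 0.09/(0.0226×6.85) = 0.5814 K/W
R_total = 0.6961 K/W
Q = ΔT / R_total = 12 / 0.6961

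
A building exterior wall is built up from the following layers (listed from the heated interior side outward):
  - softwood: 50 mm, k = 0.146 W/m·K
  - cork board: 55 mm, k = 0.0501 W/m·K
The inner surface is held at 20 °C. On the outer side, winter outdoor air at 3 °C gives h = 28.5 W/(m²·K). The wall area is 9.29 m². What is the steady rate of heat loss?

Q ≈ 107 W

Model the wall as resistances in series:
R_softwood = L/(kA) = 0.05/(0.146×9.29) = 0.03686 K/W
R_cork board = L/(kA) = 0.055/(0.0501×9.29) = 0.1182 K/W
R_outer film = 1/(h_o·A) = 1/(28.5×9.29) = 0.003777 K/W
R_total = 0.1588 K/W
Q = ΔT / R_total = 17 / 0.1588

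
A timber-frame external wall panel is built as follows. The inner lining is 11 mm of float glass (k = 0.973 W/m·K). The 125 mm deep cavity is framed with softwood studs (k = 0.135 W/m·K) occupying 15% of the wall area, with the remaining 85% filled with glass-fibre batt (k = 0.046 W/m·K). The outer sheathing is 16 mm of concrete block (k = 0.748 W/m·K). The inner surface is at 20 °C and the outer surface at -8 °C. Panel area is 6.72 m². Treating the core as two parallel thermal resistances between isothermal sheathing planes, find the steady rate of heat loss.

Q ≈ 88 W

Sheathing layers in series; stud and cavity paths in parallel between them.
R_inner = 0.011/(0.973×6.72) = 0.001682 K/W
R_stud  = 0.125/(0.135×0.15×6.72) = 0.9186 K/W
R_cav   = 0.125/(0.046×0.85×6.72) = 0.4757 K/W
1/R_core = 1/R_stud + 1/R_cav → R_core = 0.3134 K/W
R_outer = 0.016/(0.748×6.72) = 0.003183 K/W
R_total = 0.3183 K/W
Q = ΔT/R_total = 28/0.3183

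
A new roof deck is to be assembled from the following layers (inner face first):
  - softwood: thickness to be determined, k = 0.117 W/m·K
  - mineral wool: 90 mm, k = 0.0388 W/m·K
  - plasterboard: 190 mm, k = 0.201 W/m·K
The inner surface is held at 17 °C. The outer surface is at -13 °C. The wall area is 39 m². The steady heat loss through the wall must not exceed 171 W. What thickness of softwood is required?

Series thermal resistances:
R_mineral wool = L/(kA) = 0.09/(0.0388×39) = 0.05948 K/W
R_plasterboard = L/(kA) = 0.19/(0.201×39) = 0.02424 K/W
Sum of the known resistances R_other = 0.08371 K/W
Required total resistance R_tot = ΔT/Q_allow = 30/171 = 0.1754 K/W
R_softwood = R_tot − R_other = 0.09172 K/W
L = R·k·A = 0.09172×0.117×39

L ≈ 419 mm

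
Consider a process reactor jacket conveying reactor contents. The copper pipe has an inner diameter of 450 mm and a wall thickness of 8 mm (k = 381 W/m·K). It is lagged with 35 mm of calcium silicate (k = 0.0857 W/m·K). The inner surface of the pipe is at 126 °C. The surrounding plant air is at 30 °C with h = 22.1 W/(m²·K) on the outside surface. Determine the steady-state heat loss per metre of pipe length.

q′ ≈ 335 W/m

Treating each annulus and film as a series resistance:
R_copper pipe wall = ln(233/225)/(2π×381×1) = 1.459×10^-5 K/W
R_calcium silicate = ln(268/233)/(2π×0.0857×1) = 0.2599 K/W
R_outer film = 1/(h_o·2πr_oL) = 1/(22.1×2π×0.268×1) = 0.02687 K/W
R_total = 0.2868 K/W
Q = ΔT/R_total = 96/0.2868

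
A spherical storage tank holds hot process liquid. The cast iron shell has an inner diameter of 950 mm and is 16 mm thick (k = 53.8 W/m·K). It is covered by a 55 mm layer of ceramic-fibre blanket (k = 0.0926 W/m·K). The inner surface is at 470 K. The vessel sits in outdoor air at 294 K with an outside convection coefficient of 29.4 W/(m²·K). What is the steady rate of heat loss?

Each spherical layer contributes R = (1/r_i − 1/r_o)/(4πk):
R_cast iron shell = (1/0.475 − 1/0.491)/(4π×53.8) = 1.015×10^-4 K/W
R_ceramic-fibre blanket = (1/0.491 − 1/0.546)/(4π×0.0926) = 0.1763 K/W
R_outer film = 1/(h·4πr_o²) = 1/(29.4×4π×0.546²) = 0.009079 K/W
R_total = 0.1855 K/W
Q = ΔT/R_total = 176/0.1855

Q ≈ 949 W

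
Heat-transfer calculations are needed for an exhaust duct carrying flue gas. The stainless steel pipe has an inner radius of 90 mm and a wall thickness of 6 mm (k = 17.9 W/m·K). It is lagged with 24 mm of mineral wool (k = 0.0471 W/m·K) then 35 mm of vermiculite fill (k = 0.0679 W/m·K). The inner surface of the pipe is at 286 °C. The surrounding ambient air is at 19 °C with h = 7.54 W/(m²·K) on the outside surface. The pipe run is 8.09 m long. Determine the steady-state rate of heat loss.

Treating each annulus and film as a series resistance:
R_stainless steel pipe wall = ln(96/90)/(2π×17.9×8.09) = 7.093×10^-5 K/W
R_mineral wool = ln(120/96)/(2π×0.0471×8.09) = 0.0932 K/W
R_vermiculite fill = ln(155/120)/(2π×0.0679×8.09) = 0.07415 K/W
R_outer film = 1/(h_o·2πr_oL) = 1/(7.54×2π×0.155×8.09) = 0.01683 K/W
R_total = 0.1843 K/W
Q = ΔT/R_total = 267/0.1843

Q ≈ 1450 W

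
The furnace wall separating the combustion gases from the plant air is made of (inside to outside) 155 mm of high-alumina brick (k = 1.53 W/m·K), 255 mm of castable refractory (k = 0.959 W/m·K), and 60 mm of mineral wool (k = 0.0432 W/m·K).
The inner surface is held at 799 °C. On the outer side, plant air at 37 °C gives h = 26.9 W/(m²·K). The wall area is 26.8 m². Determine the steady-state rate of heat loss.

Q ≈ 11400 W

Treating each layer as a thermal resistance in series:
R_high-alumina brick = L/(kA) = 0.155/(1.53×26.8) = 0.00378 K/W
R_castable refractory = L/(kA) = 0.255/(0.959×26.8) = 0.009922 K/W
R_mineral wool = L/(kA) = 0.06/(0.0432×26.8) = 0.05182 K/W
R_outer film = 1/(h_o·A) = 1/(26.9×26.8) = 0.001387 K/W
R_total = 0.06691 K/W
Q = ΔT / R_total = 762 / 0.06691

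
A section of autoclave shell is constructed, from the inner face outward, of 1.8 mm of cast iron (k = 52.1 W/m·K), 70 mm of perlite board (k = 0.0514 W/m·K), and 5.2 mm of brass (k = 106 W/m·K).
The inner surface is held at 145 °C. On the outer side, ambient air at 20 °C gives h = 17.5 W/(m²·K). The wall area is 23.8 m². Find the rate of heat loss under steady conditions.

Q ≈ 2100 W

Series thermal resistances:
R_cast iron = L/(kA) = 0.0018/(52.1×23.8) = 1.452×10^-6 K/W
R_perlite board = L/(kA) = 0.07/(0.0514×23.8) = 0.05722 K/W
R_brass = L/(kA) = 0.0052/(106×23.8) = 2.061×10^-6 K/W
R_outer film = 1/(h_o·A) = 1/(17.5×23.8) = 0.002401 K/W
R_total = 0.05963 K/W
Q = ΔT / R_total = 125 / 0.05963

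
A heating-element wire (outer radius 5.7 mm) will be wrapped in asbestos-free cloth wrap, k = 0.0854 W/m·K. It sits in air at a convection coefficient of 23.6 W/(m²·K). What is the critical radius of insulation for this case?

For a cylinder r_cr = k/h = 0.0854/23.6
r_cr = 3.62 mm; since the bare radius (5.7 mm) is above r_cr, any added insulation will reduce heat loss.

r_cr ≈ 3.62 mm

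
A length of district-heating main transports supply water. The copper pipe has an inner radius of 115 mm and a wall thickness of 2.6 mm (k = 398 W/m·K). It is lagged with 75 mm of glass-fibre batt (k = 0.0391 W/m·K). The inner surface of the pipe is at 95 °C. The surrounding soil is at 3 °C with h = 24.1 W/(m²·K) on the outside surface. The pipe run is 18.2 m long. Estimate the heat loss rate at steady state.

Cylindrical conduction, so R = ln(r₂/r₁)/(2πkL) per layer, in series:
R_copper pipe wall = ln(117.6/115)/(2π×398×18.2) = 4.912×10^-7 K/W
R_glass-fibre batt = ln(192.6/117.6)/(2π×0.0391×18.2) = 0.1103 K/W
R_outer film = 1/(h_o·2πr_oL) = 1/(24.1×2π×0.1926×18.2) = 0.001884 K/W
R_total = 0.1122 K/W
Q = ΔT/R_total = 92/0.1122

Q ≈ 820 W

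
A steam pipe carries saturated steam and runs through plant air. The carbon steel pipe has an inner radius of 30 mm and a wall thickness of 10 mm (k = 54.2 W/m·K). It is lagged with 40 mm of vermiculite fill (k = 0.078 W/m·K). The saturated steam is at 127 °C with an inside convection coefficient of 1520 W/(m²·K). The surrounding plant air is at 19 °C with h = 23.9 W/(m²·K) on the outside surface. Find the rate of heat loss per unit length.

Per-layer cylindrical resistances, series-summed:
R_inner film = 1/(h_i·2πr₁L) = 1/(1520×2π×0.03×1) = 0.00349 K/W
R_carbon steel pipe wall = ln(40/30)/(2π×54.2×1) = 8.448×10^-4 K/W
R_vermiculite fill = ln(80/40)/(2π×0.078×1) = 1.414 K/W
R_outer film = 1/(h_o·2πr_oL) = 1/(23.9×2π×0.08×1) = 0.08324 K/W
R_total = 1.502 K/W
Q = ΔT/R_total = 108/1.502

q′ ≈ 71.9 W/m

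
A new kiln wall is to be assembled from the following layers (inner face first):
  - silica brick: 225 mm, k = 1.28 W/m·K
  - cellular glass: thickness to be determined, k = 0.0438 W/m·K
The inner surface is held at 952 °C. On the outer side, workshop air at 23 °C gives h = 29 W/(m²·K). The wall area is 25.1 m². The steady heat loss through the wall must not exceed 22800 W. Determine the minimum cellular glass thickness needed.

L ≈ 35.6 mm

Thermal resistances in series:
R_silica brick = L/(kA) = 0.225/(1.28×25.1) = 0.007003 K/W
R_outer film = 1/(h_o·A) = 1/(29×25.1) = 0.001374 K/W
Sum of the known resistances R_other = 0.008377 K/W
Required total resistance R_tot = ΔT/Q_allow = 929/22800 = 0.04075 K/W
R_cellular glass = R_tot − R_other = 0.03237 K/W
L = R·k·A = 0.03237×0.0438×25.1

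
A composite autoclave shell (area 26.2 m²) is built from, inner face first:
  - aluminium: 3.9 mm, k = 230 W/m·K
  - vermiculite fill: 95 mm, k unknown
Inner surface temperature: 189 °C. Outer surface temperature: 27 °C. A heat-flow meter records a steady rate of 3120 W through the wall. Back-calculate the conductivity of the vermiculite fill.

k ≈ 0.0698 W/(m·K)

Series thermal resistances:
R_aluminium = L/(kA) = 0.0039/(230×26.2) = 6.472×10^-7 K/W
Sum of known resistances R_other = 6.472×10^-7 K/W
Total R = ΔT/Q = 162/3120 = 0.05192 K/W
R_vermiculite fill = R_total − R_other = 0.05192 K/W
k = L/(R·A) = 0.095/(0.05192×26.2)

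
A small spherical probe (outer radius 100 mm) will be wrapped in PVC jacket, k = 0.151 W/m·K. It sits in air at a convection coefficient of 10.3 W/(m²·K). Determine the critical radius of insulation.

r_cr ≈ 29.3 mm

For a sphere r_cr = 2k/h = 2×0.151/10.3
r_cr = 29.3 mm; since the bare radius (100 mm) is above r_cr, any added insulation will reduce heat loss.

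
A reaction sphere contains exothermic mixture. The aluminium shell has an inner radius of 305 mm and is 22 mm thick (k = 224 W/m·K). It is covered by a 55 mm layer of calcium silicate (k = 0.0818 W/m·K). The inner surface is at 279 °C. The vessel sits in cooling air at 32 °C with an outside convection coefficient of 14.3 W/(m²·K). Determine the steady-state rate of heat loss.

Radial (spherical) resistances in series:
R_aluminium shell = (1/0.305 − 1/0.327)/(4π×224) = 7.836×10^-5 K/W
R_calcium silicate = (1/0.327 − 1/0.382)/(4π×0.0818) = 0.4283 K/W
R_outer film = 1/(h·4πr_o²) = 1/(14.3×4π×0.382²) = 0.03814 K/W
R_total = 0.4666 K/W
Q = ΔT/R_total = 247/0.4666

Q ≈ 529 W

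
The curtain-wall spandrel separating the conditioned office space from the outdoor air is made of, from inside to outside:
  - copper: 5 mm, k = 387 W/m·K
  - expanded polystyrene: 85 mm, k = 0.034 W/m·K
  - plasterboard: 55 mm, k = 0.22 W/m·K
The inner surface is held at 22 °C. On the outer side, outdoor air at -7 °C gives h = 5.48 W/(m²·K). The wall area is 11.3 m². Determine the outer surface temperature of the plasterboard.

T ≈ -5.2 °C

Thermal resistances in series:
R_copper = L/(kA) = 0.005/(387×11.3) = 1.143×10^-6 K/W
R_expanded polystyrene = L/(kA) = 0.085/(0.034×11.3) = 0.2212 K/W
R_plasterboard = L/(kA) = 0.055/(0.22×11.3) = 0.02212 K/W
R_outer film = 1/(h_o·A) = 1/(5.48×11.3) = 0.01615 K/W
R_total = 0.2595 K/W;  Q = ΔT/R_total = 29/0.2595 = 111.7 W
T_interface = T_inner − Q·ΣR(inner→interface) = 22 − 112×0.2434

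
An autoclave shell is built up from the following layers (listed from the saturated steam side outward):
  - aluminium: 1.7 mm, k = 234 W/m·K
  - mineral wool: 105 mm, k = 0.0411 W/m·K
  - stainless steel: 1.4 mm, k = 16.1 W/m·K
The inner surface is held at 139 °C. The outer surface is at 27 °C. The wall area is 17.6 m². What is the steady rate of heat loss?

Model the wall as resistances in series:
R_aluminium = L/(kA) = 0.0017/(234×17.6) = 4.128×10^-7 K/W
R_mineral wool = L/(kA) = 0.105/(0.0411×17.6) = 0.1452 K/W
R_stainless steel = L/(kA) = 0.0014/(16.1×17.6) = 4.941×10^-6 K/W
R_total = 0.1452 K/W
Q = ΔT / R_total = 112 / 0.1452

Q ≈ 772 W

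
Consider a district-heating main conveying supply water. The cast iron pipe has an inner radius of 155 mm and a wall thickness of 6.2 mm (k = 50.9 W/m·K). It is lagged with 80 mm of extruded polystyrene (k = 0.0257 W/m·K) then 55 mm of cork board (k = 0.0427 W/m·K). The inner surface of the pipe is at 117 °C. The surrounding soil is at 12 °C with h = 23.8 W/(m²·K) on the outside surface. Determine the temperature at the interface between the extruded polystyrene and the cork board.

Per-layer cylindrical resistances, series-summed:
R_cast iron pipe wall = ln(161.2/155)/(2π×50.9×1) = 1.226×10^-4 K/W
R_extruded polystyrene = ln(241.2/161.2)/(2π×0.0257×1) = 2.496 K/W
R_cork board = ln(296.2/241.2)/(2π×0.0427×1) = 0.7656 K/W
R_outer film = 1/(h_o·2πr_oL) = 1/(23.8×2π×0.2962×1) = 0.02258 K/W
R_total = 3.284 K/W
Q = ΔT/R_total = 105/3.284
Q = 32 W/m
T_interface = T_inner − Q·ΣR(inner→interface) = 117 − 32×2.496

T ≈ 37.2 °C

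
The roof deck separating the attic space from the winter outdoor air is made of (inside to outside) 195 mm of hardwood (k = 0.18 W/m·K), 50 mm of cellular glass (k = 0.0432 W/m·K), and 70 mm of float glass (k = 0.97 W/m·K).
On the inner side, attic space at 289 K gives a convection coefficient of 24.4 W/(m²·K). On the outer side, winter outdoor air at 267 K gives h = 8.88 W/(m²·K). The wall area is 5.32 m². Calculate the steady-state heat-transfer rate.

Treating each layer as a thermal resistance in series:
R_inner film = 1/(h_i·A) = 1/(24.4×5.32) = 0.007704 K/W
R_hardwood = L/(kA) = 0.195/(0.18×5.32) = 0.2036 K/W
R_cellular glass = L/(kA) = 0.05/(0.0432×5.32) = 0.2176 K/W
R_float glass = L/(kA) = 0.07/(0.97×5.32) = 0.01356 K/W
R_outer film = 1/(h_o·A) = 1/(8.88×5.32) = 0.02117 K/W
R_total = 0.4636 K/W
Q = ΔT / R_total = 22 / 0.4636

Q ≈ 47.5 W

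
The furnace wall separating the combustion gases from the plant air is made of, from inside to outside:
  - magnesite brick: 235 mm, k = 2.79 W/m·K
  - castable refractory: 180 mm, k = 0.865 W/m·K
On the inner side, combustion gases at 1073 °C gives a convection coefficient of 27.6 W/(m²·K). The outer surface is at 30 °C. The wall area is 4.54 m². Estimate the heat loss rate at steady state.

Series thermal resistances:
R_inner film = 1/(h_i·A) = 1/(27.6×4.54) = 0.007981 K/W
R_magnesite brick = L/(kA) = 0.235/(2.79×4.54) = 0.01855 K/W
R_castable refractory = L/(kA) = 0.18/(0.865×4.54) = 0.04584 K/W
R_total = 0.07237 K/W
Q = ΔT / R_total = 1043 / 0.07237

Q ≈ 14400 W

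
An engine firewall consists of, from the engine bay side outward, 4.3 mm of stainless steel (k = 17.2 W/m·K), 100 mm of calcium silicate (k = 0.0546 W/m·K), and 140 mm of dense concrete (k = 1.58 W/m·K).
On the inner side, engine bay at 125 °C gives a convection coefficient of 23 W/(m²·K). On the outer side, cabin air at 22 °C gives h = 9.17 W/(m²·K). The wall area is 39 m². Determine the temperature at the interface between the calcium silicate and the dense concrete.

Model the wall as resistances in series:
R_inner film = 1/(h_i·A) = 1/(23×39) = 0.001115 K/W
R_stainless steel = L/(kA) = 0.0043/(17.2×39) = 6.41×10^-6 K/W
R_calcium silicate = L/(kA) = 0.1/(0.0546×39) = 0.04696 K/W
R_dense concrete = L/(kA) = 0.14/(1.58×39) = 0.002272 K/W
R_outer film = 1/(h_o·A) = 1/(9.17×39) = 0.002796 K/W
R_total = 0.05315 K/W;  Q = ΔT/R_total = 103/0.05315 = 1938 W
T_interface = T_inner − Q·ΣR(inner→interface) = 125 − 1940×0.04808

T ≈ 31.8 °C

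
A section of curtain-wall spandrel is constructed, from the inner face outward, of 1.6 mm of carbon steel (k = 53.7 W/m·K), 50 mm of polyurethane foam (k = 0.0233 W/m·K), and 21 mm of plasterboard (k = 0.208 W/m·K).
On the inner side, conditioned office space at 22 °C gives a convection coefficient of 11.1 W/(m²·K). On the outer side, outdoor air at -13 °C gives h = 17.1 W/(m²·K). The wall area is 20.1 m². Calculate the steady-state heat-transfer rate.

Q ≈ 294 W

Treating each layer as a thermal resistance in series:
R_inner film = 1/(h_i·A) = 1/(11.1×20.1) = 0.004482 K/W
R_carbon steel = L/(kA) = 0.0016/(53.7×20.1) = 1.482×10^-6 K/W
R_polyurethane foam = L/(kA) = 0.05/(0.0233×20.1) = 0.1068 K/W
R_plasterboard = L/(kA) = 0.021/(0.208×20.1) = 0.005023 K/W
R_outer film = 1/(h_o·A) = 1/(17.1×20.1) = 0.002909 K/W
R_total = 0.1192 K/W
Q = ΔT / R_total = 35 / 0.1192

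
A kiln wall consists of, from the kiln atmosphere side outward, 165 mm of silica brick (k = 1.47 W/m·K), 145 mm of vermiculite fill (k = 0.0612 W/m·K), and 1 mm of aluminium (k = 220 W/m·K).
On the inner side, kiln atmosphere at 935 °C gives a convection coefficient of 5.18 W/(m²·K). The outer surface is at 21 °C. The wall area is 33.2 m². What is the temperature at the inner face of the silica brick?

T ≈ 869 °C

Treating each layer as a thermal resistance in series:
R_inner film = 1/(h_i·A) = 1/(5.18×33.2) = 0.005815 K/W
R_silica brick = L/(kA) = 0.165/(1.47×33.2) = 0.003381 K/W
R_vermiculite fill = L/(kA) = 0.145/(0.0612×33.2) = 0.07136 K/W
R_aluminium = L/(kA) = 0.001/(220×33.2) = 1.369×10^-7 K/W
R_total = 0.08056 K/W;  Q = ΔT/R_total = 914/0.08056 = 11350 W
T_interface = T_inner − Q·ΣR(inner→interface) = 935 − 11300×0.005815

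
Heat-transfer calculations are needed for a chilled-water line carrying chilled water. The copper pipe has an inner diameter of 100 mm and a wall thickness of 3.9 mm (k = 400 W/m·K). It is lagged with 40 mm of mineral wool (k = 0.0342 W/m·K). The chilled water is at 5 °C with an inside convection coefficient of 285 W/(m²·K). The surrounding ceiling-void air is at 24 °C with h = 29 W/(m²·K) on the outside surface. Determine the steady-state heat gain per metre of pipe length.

q′ ≈ 7.16 W/m

For a radial system each layer contributes R = ln(r_out/r_in)/(2πkL); films add R = 1/(hA).
R_inner film = 1/(h_i·2πr₁L) = 1/(285×2π×0.05×1) = 0.01117 K/W
R_copper pipe wall = ln(53.9/50)/(2π×400×1) = 2.988×10^-5 K/W
R_mineral wool = ln(93.9/53.9)/(2π×0.0342×1) = 2.583 K/W
R_outer film = 1/(h_o·2πr_oL) = 1/(29×2π×0.0939×1) = 0.05845 K/W
R_total = 2.653 K/W
Q = ΔT/R_total = 19/2.653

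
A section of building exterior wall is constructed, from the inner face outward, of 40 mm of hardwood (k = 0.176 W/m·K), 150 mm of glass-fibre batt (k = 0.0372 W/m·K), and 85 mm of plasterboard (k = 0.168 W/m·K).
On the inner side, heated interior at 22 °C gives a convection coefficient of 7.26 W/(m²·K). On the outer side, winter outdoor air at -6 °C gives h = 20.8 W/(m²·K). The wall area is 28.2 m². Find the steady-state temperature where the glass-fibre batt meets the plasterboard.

Series thermal resistances:
R_inner film = 1/(h_i·A) = 1/(7.26×28.2) = 0.004884 K/W
R_hardwood = L/(kA) = 0.04/(0.176×28.2) = 0.008059 K/W
R_glass-fibre batt = L/(kA) = 0.15/(0.0372×28.2) = 0.143 K/W
R_plasterboard = L/(kA) = 0.085/(0.168×28.2) = 0.01794 K/W
R_outer film = 1/(h_o·A) = 1/(20.8×28.2) = 0.001705 K/W
R_total = 0.1756 K/W;  Q = ΔT/R_total = 28/0.1756 = 159.5 W
T_interface = T_inner − Q·ΣR(inner→interface) = 22 − 159×0.1559

T ≈ -2.87 °C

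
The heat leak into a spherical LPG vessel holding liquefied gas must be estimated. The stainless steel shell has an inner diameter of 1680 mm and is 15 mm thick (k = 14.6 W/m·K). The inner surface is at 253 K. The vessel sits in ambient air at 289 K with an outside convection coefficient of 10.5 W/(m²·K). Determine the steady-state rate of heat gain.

Q ≈ 3430 W

Radial (spherical) resistances in series:
R_stainless steel shell = (1/0.84 − 1/0.855)/(4π×14.6) = 1.138×10^-4 K/W
R_outer film = 1/(h·4πr_o²) = 1/(10.5×4π×0.855²) = 0.01037 K/W
R_total = 0.01048 K/W
Q = ΔT/R_total = 36/0.01048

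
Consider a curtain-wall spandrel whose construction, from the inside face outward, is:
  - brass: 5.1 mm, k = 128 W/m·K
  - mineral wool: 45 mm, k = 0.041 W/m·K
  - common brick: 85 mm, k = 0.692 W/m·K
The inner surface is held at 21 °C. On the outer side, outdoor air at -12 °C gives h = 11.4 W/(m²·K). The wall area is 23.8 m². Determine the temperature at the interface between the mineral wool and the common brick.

T ≈ -6.69 °C

Using the resistance-network approach (series):
R_brass = L/(kA) = 0.0051/(128×23.8) = 1.674×10^-6 K/W
R_mineral wool = L/(kA) = 0.045/(0.041×23.8) = 0.04612 K/W
R_common brick = L/(kA) = 0.085/(0.692×23.8) = 0.005161 K/W
R_outer film = 1/(h_o·A) = 1/(11.4×23.8) = 0.003686 K/W
R_total = 0.05496 K/W;  Q = ΔT/R_total = 33/0.05496 = 600.4 W
T_interface = T_inner − Q·ΣR(inner→interface) = 21 − 600×0.04612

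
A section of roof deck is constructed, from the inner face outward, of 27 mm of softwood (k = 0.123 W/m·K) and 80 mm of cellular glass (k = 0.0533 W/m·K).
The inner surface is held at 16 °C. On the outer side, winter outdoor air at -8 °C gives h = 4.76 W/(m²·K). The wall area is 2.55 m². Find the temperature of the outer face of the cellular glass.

T ≈ -5.39 °C

Model the wall as resistances in series:
R_softwood = L/(kA) = 0.027/(0.123×2.55) = 0.08608 K/W
R_cellular glass = L/(kA) = 0.08/(0.0533×2.55) = 0.5886 K/W
R_outer film = 1/(h_o·A) = 1/(4.76×2.55) = 0.08239 K/W
R_total = 0.7571 K/W;  Q = ΔT/R_total = 24/0.7571 = 31.7 W
T_interface = T_inner − Q·ΣR(inner→interface) = 16 − 31.7×0.6747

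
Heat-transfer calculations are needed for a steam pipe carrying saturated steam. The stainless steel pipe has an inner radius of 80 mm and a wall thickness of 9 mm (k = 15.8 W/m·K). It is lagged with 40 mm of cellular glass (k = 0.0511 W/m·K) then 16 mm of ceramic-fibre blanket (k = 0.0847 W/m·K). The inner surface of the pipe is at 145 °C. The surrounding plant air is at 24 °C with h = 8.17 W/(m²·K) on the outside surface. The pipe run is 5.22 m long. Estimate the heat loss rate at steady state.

Q ≈ 418 W

Cylindrical conduction, so R = ln(r₂/r₁)/(2πkL) per layer, in series:
R_stainless steel pipe wall = ln(89/80)/(2π×15.8×5.22) = 2.057×10^-4 K/W
R_cellular glass = ln(129/89)/(2π×0.0511×5.22) = 0.2215 K/W
R_ceramic-fibre blanket = ln(145/129)/(2π×0.0847×5.22) = 0.04209 K/W
R_outer film = 1/(h_o·2πr_oL) = 1/(8.17×2π×0.145×5.22) = 0.02574 K/W
R_total = 0.2895 K/W
Q = ΔT/R_total = 121/0.2895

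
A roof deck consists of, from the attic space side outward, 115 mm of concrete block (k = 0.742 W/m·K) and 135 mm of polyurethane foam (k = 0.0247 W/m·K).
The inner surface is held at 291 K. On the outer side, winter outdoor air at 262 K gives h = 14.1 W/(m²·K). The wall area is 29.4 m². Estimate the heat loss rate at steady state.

Q ≈ 150 W

Series thermal resistances:
R_concrete block = L/(kA) = 0.115/(0.742×29.4) = 0.005272 K/W
R_polyurethane foam = L/(kA) = 0.135/(0.0247×29.4) = 0.1859 K/W
R_outer film = 1/(h_o·A) = 1/(14.1×29.4) = 0.002412 K/W
R_total = 0.1936 K/W
Q = ΔT / R_total = 29 / 0.1936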